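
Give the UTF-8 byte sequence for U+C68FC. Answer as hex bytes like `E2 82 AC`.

U+C68FC = 0xC68FC = 813308 decimal. In range U+10000–U+10FFFF → 4-byte form: 11110xxx 10xxxxxx 10xxxxxx 10xxxxxx.
Binary (21 bits): 011000110100011111100.
Split 3+6+6+6: 011 | 000110 | 100011 | 111100.
Byte 1: 11110011 = 0xF3.
Byte 2: 10000110 = 0x86.
Byte 3: 10100011 = 0xA3.
Byte 4: 10111100 = 0xBC.

F3 86 A3 BC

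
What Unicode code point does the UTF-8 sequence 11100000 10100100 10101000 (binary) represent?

Leading byte 0xE0 = 11100000 matches 1110xxxx → 3-byte sequence.
Byte 1: 0xE0 = 11100000, payload 0000 (4 bits).
Byte 2: 0xA4 = 10100100 (10xxxxxx ✓), payload 100100.
Byte 3: 0xA8 = 10101000 (10xxxxxx ✓), payload 101000.
Concatenate: 0000100100101000 = 0x928 (16 bits → U+0928).

U+0928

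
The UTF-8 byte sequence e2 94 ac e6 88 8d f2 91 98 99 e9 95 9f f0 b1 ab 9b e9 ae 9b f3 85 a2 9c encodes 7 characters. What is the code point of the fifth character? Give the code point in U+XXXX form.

U+31ADB

Offset 0: leading byte 0xE2 = 11100010 → 3-byte char #1 = E2 94 AC.
Offset 3: leading byte 0xE6 = 11100110 → 3-byte char #2 = E6 88 8D.
Offset 6: leading byte 0xF2 = 11110010 → 4-byte char #3 = F2 91 98 99.
Offset 10: leading byte 0xE9 = 11101001 → 3-byte char #4 = E9 95 9F.
Offset 13: leading byte 0xF0 = 11110000 → 4-byte char #5 = F0 B1 AB 9B.
Leading byte 0xF0 = 11110000 matches 11110xxx → 4-byte sequence.
Byte 1: 0xF0 = 11110000, payload 000 (3 bits).
Byte 2: 0xB1 = 10110001 (10xxxxxx ✓), payload 110001.
Byte 3: 0xAB = 10101011 (10xxxxxx ✓), payload 101011.
Byte 4: 0x9B = 10011011 (10xxxxxx ✓), payload 011011.
Concatenate: 000110001101011011011 = 0x31ADB (21 bits → U+31ADB).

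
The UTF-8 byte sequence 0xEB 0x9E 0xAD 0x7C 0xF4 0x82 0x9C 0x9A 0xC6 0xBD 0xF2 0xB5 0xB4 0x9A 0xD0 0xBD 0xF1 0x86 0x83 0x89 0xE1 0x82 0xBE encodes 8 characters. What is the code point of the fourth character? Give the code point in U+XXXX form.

U+01BD

Offset 0: leading byte 0xEB = 11101011 → 3-byte char #1 = EB 9E AD.
Offset 3: leading byte 0x7C = 01111100 → 1-byte char #2 = 7C.
Offset 4: leading byte 0xF4 = 11110100 → 4-byte char #3 = F4 82 9C 9A.
Offset 8: leading byte 0xC6 = 11000110 → 2-byte char #4 = C6 BD.
Leading byte 0xC6 = 11000110 matches 110xxxxx → 2-byte sequence.
Byte 1: 0xC6 = 11000110, payload 00110 (5 bits).
Byte 2: 0xBD = 10111101 (10xxxxxx ✓), payload 111101.
Concatenate: 00110111101 = 0x1BD (11 bits → U+01BD).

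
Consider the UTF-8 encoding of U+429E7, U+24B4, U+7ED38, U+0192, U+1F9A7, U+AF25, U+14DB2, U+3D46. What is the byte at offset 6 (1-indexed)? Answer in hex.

1-indexed offset 6 is 0-indexed offset 5.
U+429E7 → 4-byte form F1 82 A7 A7 at offsets 0–3.
U+24B4 → 3-byte form E2 92 B4 at offsets 4–6.
Offset 5 falls in char 2's range; it's byte 2 of E2 92 B4 = 0x92.

0x92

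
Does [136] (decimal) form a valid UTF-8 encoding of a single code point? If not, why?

invalid (continuation byte with no leading byte)

Byte 0x88 = 10001000 has the form 10xxxxxx — a continuation byte — but there is no preceding leading byte.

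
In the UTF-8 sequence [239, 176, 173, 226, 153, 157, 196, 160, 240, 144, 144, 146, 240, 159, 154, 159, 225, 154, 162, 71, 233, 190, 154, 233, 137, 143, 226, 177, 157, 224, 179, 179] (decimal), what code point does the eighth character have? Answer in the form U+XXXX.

Offset 0: leading byte 0xEF = 11101111 → 3-byte char #1 = EF B0 AD.
Offset 3: leading byte 0xE2 = 11100010 → 3-byte char #2 = E2 99 9D.
Offset 6: leading byte 0xC4 = 11000100 → 2-byte char #3 = C4 A0.
Offset 8: leading byte 0xF0 = 11110000 → 4-byte char #4 = F0 90 90 92.
Offset 12: leading byte 0xF0 = 11110000 → 4-byte char #5 = F0 9F 9A 9F.
Offset 16: leading byte 0xE1 = 11100001 → 3-byte char #6 = E1 9A A2.
Offset 19: leading byte 0x47 = 01000111 → 1-byte char #7 = 47.
Offset 20: leading byte 0xE9 = 11101001 → 3-byte char #8 = E9 BE 9A.
Leading byte 0xE9 = 11101001 matches 1110xxxx → 3-byte sequence.
Byte 1: 0xE9 = 11101001, payload 1001 (4 bits).
Byte 2: 0xBE = 10111110 (10xxxxxx ✓), payload 111110.
Byte 3: 0x9A = 10011010 (10xxxxxx ✓), payload 011010.
Concatenate: 1001111110011010 = 0x9F9A (16 bits → U+9F9A).

U+9F9A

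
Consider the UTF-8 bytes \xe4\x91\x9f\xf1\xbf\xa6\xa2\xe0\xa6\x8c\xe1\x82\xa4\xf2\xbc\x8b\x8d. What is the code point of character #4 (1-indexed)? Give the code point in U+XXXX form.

Offset 0: leading byte 0xE4 = 11100100 → 3-byte char #1 = E4 91 9F.
Offset 3: leading byte 0xF1 = 11110001 → 4-byte char #2 = F1 BF A6 A2.
Offset 7: leading byte 0xE0 = 11100000 → 3-byte char #3 = E0 A6 8C.
Offset 10: leading byte 0xE1 = 11100001 → 3-byte char #4 = E1 82 A4.
Leading byte 0xE1 = 11100001 matches 1110xxxx → 3-byte sequence.
Byte 1: 0xE1 = 11100001, payload 0001 (4 bits).
Byte 2: 0x82 = 10000010 (10xxxxxx ✓), payload 000010.
Byte 3: 0xA4 = 10100100 (10xxxxxx ✓), payload 100100.
Concatenate: 0001000010100100 = 0x10A4 (16 bits → U+10A4).

U+10A4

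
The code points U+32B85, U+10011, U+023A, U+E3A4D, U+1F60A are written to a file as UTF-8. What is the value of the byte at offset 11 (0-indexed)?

0xA3

U+32B85 → 4-byte form F0 B2 AE 85 at offsets 0–3.
U+10011 → 4-byte form F0 90 80 91 at offsets 4–7.
U+023A → 2-byte form C8 BA at offsets 8–9.
U+E3A4D → 4-byte form F3 A3 A9 8D at offsets 10–13.
Offset 11 falls in char 4's range; it's byte 2 of F3 A3 A9 8D = 0xA3.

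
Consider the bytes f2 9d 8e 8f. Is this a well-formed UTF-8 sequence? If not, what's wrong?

Leading byte 0xF2 = 11110010 → 4-byte form.
Continuation bytes 0x9D=10011101, 0x8E=10001110, 0x8F=10001111 all match 10xxxxxx.
Decoded value 0x9D38F is ≥ 0x10000 (shortest form) and not a surrogate.

valid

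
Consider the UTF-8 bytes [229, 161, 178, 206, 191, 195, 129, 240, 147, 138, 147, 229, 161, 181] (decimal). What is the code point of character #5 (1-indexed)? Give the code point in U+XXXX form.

Offset 0: leading byte 0xE5 = 11100101 → 3-byte char #1 = E5 A1 B2.
Offset 3: leading byte 0xCE = 11001110 → 2-byte char #2 = CE BF.
Offset 5: leading byte 0xC3 = 11000011 → 2-byte char #3 = C3 81.
Offset 7: leading byte 0xF0 = 11110000 → 4-byte char #4 = F0 93 8A 93.
Offset 11: leading byte 0xE5 = 11100101 → 3-byte char #5 = E5 A1 B5.
Leading byte 0xE5 = 11100101 matches 1110xxxx → 3-byte sequence.
Byte 1: 0xE5 = 11100101, payload 0101 (4 bits).
Byte 2: 0xA1 = 10100001 (10xxxxxx ✓), payload 100001.
Byte 3: 0xB5 = 10110101 (10xxxxxx ✓), payload 110101.
Concatenate: 0101100001110101 = 0x5875 (16 bits → U+5875).

U+5875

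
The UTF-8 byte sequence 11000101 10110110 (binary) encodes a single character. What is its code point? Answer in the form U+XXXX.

Leading byte 0xC5 = 11000101 matches 110xxxxx → 2-byte sequence.
Byte 1: 0xC5 = 11000101, payload 00101 (5 bits).
Byte 2: 0xB6 = 10110110 (10xxxxxx ✓), payload 110110.
Concatenate: 00101110110 = 0x176 (11 bits → U+0176).

U+0176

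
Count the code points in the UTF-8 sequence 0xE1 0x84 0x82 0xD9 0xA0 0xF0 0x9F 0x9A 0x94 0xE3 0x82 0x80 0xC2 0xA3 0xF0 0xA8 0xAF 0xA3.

6

Byte at offset 0: 0xE1 = 11100001 → 3-byte char (#1). Advance 3.
Byte at offset 3: 0xD9 = 11011001 → 2-byte char (#2). Advance 2.
Byte at offset 5: 0xF0 = 11110000 → 4-byte char (#3). Advance 4.
Byte at offset 9: 0xE3 = 11100011 → 3-byte char (#4). Advance 3.
Byte at offset 12: 0xC2 = 11000010 → 2-byte char (#5). Advance 2.
Byte at offset 14: 0xF0 = 11110000 → 4-byte char (#6). Advance 4.
Reached end at offset 18 after 6 code points.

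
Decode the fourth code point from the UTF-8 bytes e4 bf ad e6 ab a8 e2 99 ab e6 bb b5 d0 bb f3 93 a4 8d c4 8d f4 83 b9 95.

Offset 0: leading byte 0xE4 = 11100100 → 3-byte char #1 = E4 BF AD.
Offset 3: leading byte 0xE6 = 11100110 → 3-byte char #2 = E6 AB A8.
Offset 6: leading byte 0xE2 = 11100010 → 3-byte char #3 = E2 99 AB.
Offset 9: leading byte 0xE6 = 11100110 → 3-byte char #4 = E6 BB B5.
Leading byte 0xE6 = 11100110 matches 1110xxxx → 3-byte sequence.
Byte 1: 0xE6 = 11100110, payload 0110 (4 bits).
Byte 2: 0xBB = 10111011 (10xxxxxx ✓), payload 111011.
Byte 3: 0xB5 = 10110101 (10xxxxxx ✓), payload 110101.
Concatenate: 0110111011110101 = 0x6EF5 (16 bits → U+6EF5).

U+6EF5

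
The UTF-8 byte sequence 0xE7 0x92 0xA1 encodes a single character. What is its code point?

U+74A1

Leading byte 0xE7 = 11100111 matches 1110xxxx → 3-byte sequence.
Byte 1: 0xE7 = 11100111, payload 0111 (4 bits).
Byte 2: 0x92 = 10010010 (10xxxxxx ✓), payload 010010.
Byte 3: 0xA1 = 10100001 (10xxxxxx ✓), payload 100001.
Concatenate: 0111010010100001 = 0x74A1 (16 bits → U+74A1).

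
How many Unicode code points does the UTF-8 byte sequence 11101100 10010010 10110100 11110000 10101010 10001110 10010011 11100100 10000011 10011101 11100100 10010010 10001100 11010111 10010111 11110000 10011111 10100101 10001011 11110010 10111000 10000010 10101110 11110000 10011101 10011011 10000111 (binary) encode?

Byte at offset 0: 0xEC = 11101100 → 3-byte char (#1). Advance 3.
Byte at offset 3: 0xF0 = 11110000 → 4-byte char (#2). Advance 4.
Byte at offset 7: 0xE4 = 11100100 → 3-byte char (#3). Advance 3.
Byte at offset 10: 0xE4 = 11100100 → 3-byte char (#4). Advance 3.
Byte at offset 13: 0xD7 = 11010111 → 2-byte char (#5). Advance 2.
Byte at offset 15: 0xF0 = 11110000 → 4-byte char (#6). Advance 4.
Byte at offset 19: 0xF2 = 11110010 → 4-byte char (#7). Advance 4.
Byte at offset 23: 0xF0 = 11110000 → 4-byte char (#8). Advance 4.
Reached end at offset 27 after 8 code points.

8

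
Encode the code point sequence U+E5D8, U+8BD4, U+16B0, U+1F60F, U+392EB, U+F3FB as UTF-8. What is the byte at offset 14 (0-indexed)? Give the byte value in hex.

U+E5D8 → 3-byte form EE 97 98 at offsets 0–2.
U+8BD4 → 3-byte form E8 AF 94 at offsets 3–5.
U+16B0 → 3-byte form E1 9A B0 at offsets 6–8.
U+1F60F → 4-byte form F0 9F 98 8F at offsets 9–12.
U+392EB → 4-byte form F0 B9 8B AB at offsets 13–16.
Offset 14 falls in char 5's range; it's byte 2 of F0 B9 8B AB = 0xB9.

0xB9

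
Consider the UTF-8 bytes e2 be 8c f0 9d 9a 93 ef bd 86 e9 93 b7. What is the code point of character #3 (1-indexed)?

Offset 0: leading byte 0xE2 = 11100010 → 3-byte char #1 = E2 BE 8C.
Offset 3: leading byte 0xF0 = 11110000 → 4-byte char #2 = F0 9D 9A 93.
Offset 7: leading byte 0xEF = 11101111 → 3-byte char #3 = EF BD 86.
Leading byte 0xEF = 11101111 matches 1110xxxx → 3-byte sequence.
Byte 1: 0xEF = 11101111, payload 1111 (4 bits).
Byte 2: 0xBD = 10111101 (10xxxxxx ✓), payload 111101.
Byte 3: 0x86 = 10000110 (10xxxxxx ✓), payload 000110.
Concatenate: 1111111101000110 = 0xFF46 (16 bits → U+FF46).

U+FF46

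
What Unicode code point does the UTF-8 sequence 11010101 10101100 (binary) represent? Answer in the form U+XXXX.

Leading byte 0xD5 = 11010101 matches 110xxxxx → 2-byte sequence.
Byte 1: 0xD5 = 11010101, payload 10101 (5 bits).
Byte 2: 0xAC = 10101100 (10xxxxxx ✓), payload 101100.
Concatenate: 10101101100 = 0x56C (11 bits → U+056C).

U+056C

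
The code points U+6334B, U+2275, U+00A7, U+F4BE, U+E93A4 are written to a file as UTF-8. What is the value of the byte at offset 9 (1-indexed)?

0xA7

1-indexed offset 9 is 0-indexed offset 8.
U+6334B → 4-byte form F1 A3 8D 8B at offsets 0–3.
U+2275 → 3-byte form E2 89 B5 at offsets 4–6.
U+00A7 → 2-byte form C2 A7 at offsets 7–8.
Offset 8 falls in char 3's range; it's byte 2 of C2 A7 = 0xA7.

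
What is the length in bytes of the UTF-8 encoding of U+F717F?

U+F717F = 0xF717F. UTF-8 uses 1 byte below 0x80, 2 below 0x800, 3 below 0x10000, 4 up to 0x10FFFF. 0xF717F is in U+10000–U+10FFFF → 4 bytes.

4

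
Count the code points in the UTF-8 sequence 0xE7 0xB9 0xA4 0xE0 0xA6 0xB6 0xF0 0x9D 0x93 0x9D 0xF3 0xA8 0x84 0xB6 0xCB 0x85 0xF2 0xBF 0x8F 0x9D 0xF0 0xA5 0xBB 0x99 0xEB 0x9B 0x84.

Byte at offset 0: 0xE7 = 11100111 → 3-byte char (#1). Advance 3.
Byte at offset 3: 0xE0 = 11100000 → 3-byte char (#2). Advance 3.
Byte at offset 6: 0xF0 = 11110000 → 4-byte char (#3). Advance 4.
Byte at offset 10: 0xF3 = 11110011 → 4-byte char (#4). Advance 4.
Byte at offset 14: 0xCB = 11001011 → 2-byte char (#5). Advance 2.
Byte at offset 16: 0xF2 = 11110010 → 4-byte char (#6). Advance 4.
Byte at offset 20: 0xF0 = 11110000 → 4-byte char (#7). Advance 4.
Byte at offset 24: 0xEB = 11101011 → 3-byte char (#8). Advance 3.
Reached end at offset 27 after 8 code points.

8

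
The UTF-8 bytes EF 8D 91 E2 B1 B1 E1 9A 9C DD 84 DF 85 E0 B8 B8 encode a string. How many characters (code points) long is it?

Byte at offset 0: 0xEF = 11101111 → 3-byte char (#1). Advance 3.
Byte at offset 3: 0xE2 = 11100010 → 3-byte char (#2). Advance 3.
Byte at offset 6: 0xE1 = 11100001 → 3-byte char (#3). Advance 3.
Byte at offset 9: 0xDD = 11011101 → 2-byte char (#4). Advance 2.
Byte at offset 11: 0xDF = 11011111 → 2-byte char (#5). Advance 2.
Byte at offset 13: 0xE0 = 11100000 → 3-byte char (#6). Advance 3.
Reached end at offset 16 after 6 code points.

6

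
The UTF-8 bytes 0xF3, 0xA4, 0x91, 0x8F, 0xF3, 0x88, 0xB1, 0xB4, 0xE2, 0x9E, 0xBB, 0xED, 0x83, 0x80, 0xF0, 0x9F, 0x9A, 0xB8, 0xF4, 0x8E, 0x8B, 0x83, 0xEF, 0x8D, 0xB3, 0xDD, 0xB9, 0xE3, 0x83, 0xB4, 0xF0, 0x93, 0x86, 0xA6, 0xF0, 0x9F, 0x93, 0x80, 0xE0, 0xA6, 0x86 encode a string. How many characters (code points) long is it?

12

Byte at offset 0: 0xF3 = 11110011 → 4-byte char (#1). Advance 4.
Byte at offset 4: 0xF3 = 11110011 → 4-byte char (#2). Advance 4.
Byte at offset 8: 0xE2 = 11100010 → 3-byte char (#3). Advance 3.
Byte at offset 11: 0xED = 11101101 → 3-byte char (#4). Advance 3.
Byte at offset 14: 0xF0 = 11110000 → 4-byte char (#5). Advance 4.
Byte at offset 18: 0xF4 = 11110100 → 4-byte char (#6). Advance 4.
Byte at offset 22: 0xEF = 11101111 → 3-byte char (#7). Advance 3.
Byte at offset 25: 0xDD = 11011101 → 2-byte char (#8). Advance 2.
Byte at offset 27: 0xE3 = 11100011 → 3-byte char (#9). Advance 3.
Byte at offset 30: 0xF0 = 11110000 → 4-byte char (#10). Advance 4.
Byte at offset 34: 0xF0 = 11110000 → 4-byte char (#11). Advance 4.
Byte at offset 38: 0xE0 = 11100000 → 3-byte char (#12). Advance 3.
Reached end at offset 41 after 12 code points.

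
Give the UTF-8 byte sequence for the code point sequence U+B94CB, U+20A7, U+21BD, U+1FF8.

F2 B9 93 8B E2 82 A7 E2 86 BD E1 BF B8

U+B94CB: 4-byte form → F2 B9 93 8B.
U+20A7: 3-byte form → E2 82 A7.
U+21BD: 3-byte form → E2 86 BD.
U+1FF8: 3-byte form → E1 BF B8.
Concatenated (13 bytes): F2 B9 93 8B E2 82 A7 E2 86 BD E1 BF B8.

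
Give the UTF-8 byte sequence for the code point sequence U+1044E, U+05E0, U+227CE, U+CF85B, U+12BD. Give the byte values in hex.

F0 90 91 8E D7 A0 F0 A2 9F 8E F3 8F A1 9B E1 8A BD

U+1044E: 4-byte form → F0 90 91 8E.
U+05E0: 2-byte form → D7 A0.
U+227CE: 4-byte form → F0 A2 9F 8E.
U+CF85B: 4-byte form → F3 8F A1 9B.
U+12BD: 3-byte form → E1 8A BD.
Concatenated (17 bytes): F0 90 91 8E D7 A0 F0 A2 9F 8E F3 8F A1 9B E1 8A BD.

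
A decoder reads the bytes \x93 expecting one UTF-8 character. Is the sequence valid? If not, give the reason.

invalid (continuation byte with no leading byte)

Byte 0x93 = 10010011 has the form 10xxxxxx — a continuation byte — but there is no preceding leading byte.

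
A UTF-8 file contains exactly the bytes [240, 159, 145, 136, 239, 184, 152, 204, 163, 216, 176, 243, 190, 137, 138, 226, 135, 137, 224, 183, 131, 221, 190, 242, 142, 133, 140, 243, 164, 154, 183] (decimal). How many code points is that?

Byte at offset 0: 0xF0 = 11110000 → 4-byte char (#1). Advance 4.
Byte at offset 4: 0xEF = 11101111 → 3-byte char (#2). Advance 3.
Byte at offset 7: 0xCC = 11001100 → 2-byte char (#3). Advance 2.
Byte at offset 9: 0xD8 = 11011000 → 2-byte char (#4). Advance 2.
Byte at offset 11: 0xF3 = 11110011 → 4-byte char (#5). Advance 4.
Byte at offset 15: 0xE2 = 11100010 → 3-byte char (#6). Advance 3.
Byte at offset 18: 0xE0 = 11100000 → 3-byte char (#7). Advance 3.
Byte at offset 21: 0xDD = 11011101 → 2-byte char (#8). Advance 2.
Byte at offset 23: 0xF2 = 11110010 → 4-byte char (#9). Advance 4.
Byte at offset 27: 0xF3 = 11110011 → 4-byte char (#10). Advance 4.
Reached end at offset 31 after 10 code points.

10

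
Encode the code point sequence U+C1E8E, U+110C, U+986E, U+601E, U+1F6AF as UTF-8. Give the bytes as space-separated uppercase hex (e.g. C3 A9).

F3 81 BA 8E E1 84 8C E9 A1 AE E6 80 9E F0 9F 9A AF

U+C1E8E: 4-byte form → F3 81 BA 8E.
U+110C: 3-byte form → E1 84 8C.
U+986E: 3-byte form → E9 A1 AE.
U+601E: 3-byte form → E6 80 9E.
U+1F6AF: 4-byte form → F0 9F 9A AF.
Concatenated (17 bytes): F3 81 BA 8E E1 84 8C E9 A1 AE E6 80 9E F0 9F 9A AF.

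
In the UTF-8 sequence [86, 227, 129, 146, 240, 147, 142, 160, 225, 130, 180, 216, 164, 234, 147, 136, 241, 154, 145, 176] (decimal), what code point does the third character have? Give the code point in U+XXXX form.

Offset 0: leading byte 0x56 = 01010110 → 1-byte char #1 = 56.
Offset 1: leading byte 0xE3 = 11100011 → 3-byte char #2 = E3 81 92.
Offset 4: leading byte 0xF0 = 11110000 → 4-byte char #3 = F0 93 8E A0.
Leading byte 0xF0 = 11110000 matches 11110xxx → 4-byte sequence.
Byte 1: 0xF0 = 11110000, payload 000 (3 bits).
Byte 2: 0x93 = 10010011 (10xxxxxx ✓), payload 010011.
Byte 3: 0x8E = 10001110 (10xxxxxx ✓), payload 001110.
Byte 4: 0xA0 = 10100000 (10xxxxxx ✓), payload 100000.
Concatenate: 000010011001110100000 = 0x133A0 (21 bits → U+133A0).

U+133A0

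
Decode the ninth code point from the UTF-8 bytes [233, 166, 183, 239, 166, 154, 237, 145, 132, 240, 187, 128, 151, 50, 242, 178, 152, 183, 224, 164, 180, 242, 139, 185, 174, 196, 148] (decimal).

U+0114

Offset 0: leading byte 0xE9 = 11101001 → 3-byte char #1 = E9 A6 B7.
Offset 3: leading byte 0xEF = 11101111 → 3-byte char #2 = EF A6 9A.
Offset 6: leading byte 0xED = 11101101 → 3-byte char #3 = ED 91 84.
Offset 9: leading byte 0xF0 = 11110000 → 4-byte char #4 = F0 BB 80 97.
Offset 13: leading byte 0x32 = 00110010 → 1-byte char #5 = 32.
Offset 14: leading byte 0xF2 = 11110010 → 4-byte char #6 = F2 B2 98 B7.
Offset 18: leading byte 0xE0 = 11100000 → 3-byte char #7 = E0 A4 B4.
Offset 21: leading byte 0xF2 = 11110010 → 4-byte char #8 = F2 8B B9 AE.
Offset 25: leading byte 0xC4 = 11000100 → 2-byte char #9 = C4 94.
Leading byte 0xC4 = 11000100 matches 110xxxxx → 2-byte sequence.
Byte 1: 0xC4 = 11000100, payload 00100 (5 bits).
Byte 2: 0x94 = 10010100 (10xxxxxx ✓), payload 010100.
Concatenate: 00100010100 = 0x114 (11 bits → U+0114).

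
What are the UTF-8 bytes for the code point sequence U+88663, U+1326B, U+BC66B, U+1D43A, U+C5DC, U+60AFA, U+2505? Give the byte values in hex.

F2 88 99 A3 F0 93 89 AB F2 BC 99 AB F0 9D 90 BA EC 97 9C F1 A0 AB BA E2 94 85

U+88663: 4-byte form → F2 88 99 A3.
U+1326B: 4-byte form → F0 93 89 AB.
U+BC66B: 4-byte form → F2 BC 99 AB.
U+1D43A: 4-byte form → F0 9D 90 BA.
U+C5DC: 3-byte form → EC 97 9C.
U+60AFA: 4-byte form → F1 A0 AB BA.
U+2505: 3-byte form → E2 94 85.
Concatenated (26 bytes): F2 88 99 A3 F0 93 89 AB F2 BC 99 AB F0 9D 90 BA EC 97 9C F1 A0 AB BA E2 94 85.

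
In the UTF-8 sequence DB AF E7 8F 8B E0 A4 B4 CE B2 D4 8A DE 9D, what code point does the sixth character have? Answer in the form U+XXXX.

U+079D

Offset 0: leading byte 0xDB = 11011011 → 2-byte char #1 = DB AF.
Offset 2: leading byte 0xE7 = 11100111 → 3-byte char #2 = E7 8F 8B.
Offset 5: leading byte 0xE0 = 11100000 → 3-byte char #3 = E0 A4 B4.
Offset 8: leading byte 0xCE = 11001110 → 2-byte char #4 = CE B2.
Offset 10: leading byte 0xD4 = 11010100 → 2-byte char #5 = D4 8A.
Offset 12: leading byte 0xDE = 11011110 → 2-byte char #6 = DE 9D.
Leading byte 0xDE = 11011110 matches 110xxxxx → 2-byte sequence.
Byte 1: 0xDE = 11011110, payload 11110 (5 bits).
Byte 2: 0x9D = 10011101 (10xxxxxx ✓), payload 011101.
Concatenate: 11110011101 = 0x79D (11 bits → U+079D).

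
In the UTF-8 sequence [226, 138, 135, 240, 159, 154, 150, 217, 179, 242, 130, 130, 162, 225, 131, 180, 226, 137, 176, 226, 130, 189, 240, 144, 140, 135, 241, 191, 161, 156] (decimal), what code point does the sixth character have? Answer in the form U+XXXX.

U+2270

Offset 0: leading byte 0xE2 = 11100010 → 3-byte char #1 = E2 8A 87.
Offset 3: leading byte 0xF0 = 11110000 → 4-byte char #2 = F0 9F 9A 96.
Offset 7: leading byte 0xD9 = 11011001 → 2-byte char #3 = D9 B3.
Offset 9: leading byte 0xF2 = 11110010 → 4-byte char #4 = F2 82 82 A2.
Offset 13: leading byte 0xE1 = 11100001 → 3-byte char #5 = E1 83 B4.
Offset 16: leading byte 0xE2 = 11100010 → 3-byte char #6 = E2 89 B0.
Leading byte 0xE2 = 11100010 matches 1110xxxx → 3-byte sequence.
Byte 1: 0xE2 = 11100010, payload 0010 (4 bits).
Byte 2: 0x89 = 10001001 (10xxxxxx ✓), payload 001001.
Byte 3: 0xB0 = 10110000 (10xxxxxx ✓), payload 110000.
Concatenate: 0010001001110000 = 0x2270 (16 bits → U+2270).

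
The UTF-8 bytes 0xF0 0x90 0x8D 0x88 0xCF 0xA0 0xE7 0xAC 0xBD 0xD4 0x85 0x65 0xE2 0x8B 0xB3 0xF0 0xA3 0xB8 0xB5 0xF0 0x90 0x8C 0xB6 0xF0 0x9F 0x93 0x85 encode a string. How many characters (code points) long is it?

Byte at offset 0: 0xF0 = 11110000 → 4-byte char (#1). Advance 4.
Byte at offset 4: 0xCF = 11001111 → 2-byte char (#2). Advance 2.
Byte at offset 6: 0xE7 = 11100111 → 3-byte char (#3). Advance 3.
Byte at offset 9: 0xD4 = 11010100 → 2-byte char (#4). Advance 2.
Byte at offset 11: 0x65 = 01100101 → 1-byte char (#5). Advance 1.
Byte at offset 12: 0xE2 = 11100010 → 3-byte char (#6). Advance 3.
Byte at offset 15: 0xF0 = 11110000 → 4-byte char (#7). Advance 4.
Byte at offset 19: 0xF0 = 11110000 → 4-byte char (#8). Advance 4.
Byte at offset 23: 0xF0 = 11110000 → 4-byte char (#9). Advance 4.
Reached end at offset 27 after 9 code points.

9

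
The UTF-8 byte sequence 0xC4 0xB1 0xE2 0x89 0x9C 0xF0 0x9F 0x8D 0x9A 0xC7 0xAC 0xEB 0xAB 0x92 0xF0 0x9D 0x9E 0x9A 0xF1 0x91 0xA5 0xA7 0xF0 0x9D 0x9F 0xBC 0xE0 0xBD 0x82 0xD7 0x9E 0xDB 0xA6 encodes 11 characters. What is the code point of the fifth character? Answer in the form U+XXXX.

U+BAD2

Offset 0: leading byte 0xC4 = 11000100 → 2-byte char #1 = C4 B1.
Offset 2: leading byte 0xE2 = 11100010 → 3-byte char #2 = E2 89 9C.
Offset 5: leading byte 0xF0 = 11110000 → 4-byte char #3 = F0 9F 8D 9A.
Offset 9: leading byte 0xC7 = 11000111 → 2-byte char #4 = C7 AC.
Offset 11: leading byte 0xEB = 11101011 → 3-byte char #5 = EB AB 92.
Leading byte 0xEB = 11101011 matches 1110xxxx → 3-byte sequence.
Byte 1: 0xEB = 11101011, payload 1011 (4 bits).
Byte 2: 0xAB = 10101011 (10xxxxxx ✓), payload 101011.
Byte 3: 0x92 = 10010010 (10xxxxxx ✓), payload 010010.
Concatenate: 1011101011010010 = 0xBAD2 (16 bits → U+BAD2).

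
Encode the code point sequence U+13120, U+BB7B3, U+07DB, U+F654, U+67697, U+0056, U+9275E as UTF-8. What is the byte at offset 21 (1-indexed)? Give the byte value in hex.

1-indexed offset 21 is 0-indexed offset 20.
U+13120 → 4-byte form F0 93 84 A0 at offsets 0–3.
U+BB7B3 → 4-byte form F2 BB 9E B3 at offsets 4–7.
U+07DB → 2-byte form DF 9B at offsets 8–9.
U+F654 → 3-byte form EF 99 94 at offsets 10–12.
U+67697 → 4-byte form F1 A7 9A 97 at offsets 13–16.
U+0056 → 1-byte form 56 at offsets 17–17.
U+9275E → 4-byte form F2 92 9D 9E at offsets 18–21.
Offset 20 falls in char 7's range; it's byte 3 of F2 92 9D 9E = 0x9D.

0x9D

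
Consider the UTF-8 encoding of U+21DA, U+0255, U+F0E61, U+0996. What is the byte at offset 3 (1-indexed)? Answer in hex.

0x9A

1-indexed offset 3 is 0-indexed offset 2.
U+21DA → 3-byte form E2 87 9A at offsets 0–2.
Offset 2 falls in char 1's range; it's byte 3 of E2 87 9A = 0x9A.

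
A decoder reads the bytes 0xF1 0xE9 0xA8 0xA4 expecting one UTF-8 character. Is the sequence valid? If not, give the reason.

invalid (non-continuation byte where continuation expected)

Leading byte 0xF1 = 11110001 → 4-byte form.
Byte 2 is 0xE9 = 11101001, which is not 10xxxxxx — expected a continuation byte.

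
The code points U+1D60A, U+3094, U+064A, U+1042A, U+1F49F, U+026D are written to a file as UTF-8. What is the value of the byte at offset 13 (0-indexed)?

0xF0

U+1D60A → 4-byte form F0 9D 98 8A at offsets 0–3.
U+3094 → 3-byte form E3 82 94 at offsets 4–6.
U+064A → 2-byte form D9 8A at offsets 7–8.
U+1042A → 4-byte form F0 90 90 AA at offsets 9–12.
U+1F49F → 4-byte form F0 9F 92 9F at offsets 13–16.
Offset 13 falls in char 5's range; it's byte 1 of F0 9F 92 9F = 0xF0.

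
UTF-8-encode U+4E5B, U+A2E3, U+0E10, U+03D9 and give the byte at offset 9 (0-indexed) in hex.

U+4E5B → 3-byte form E4 B9 9B at offsets 0–2.
U+A2E3 → 3-byte form EA 8B A3 at offsets 3–5.
U+0E10 → 3-byte form E0 B8 90 at offsets 6–8.
U+03D9 → 2-byte form CF 99 at offsets 9–10.
Offset 9 falls in char 4's range; it's byte 1 of CF 99 = 0xCF.

0xCF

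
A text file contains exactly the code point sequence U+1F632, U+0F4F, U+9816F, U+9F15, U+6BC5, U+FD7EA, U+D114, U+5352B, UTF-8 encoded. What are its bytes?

U+1F632: 4-byte form → F0 9F 98 B2.
U+0F4F: 3-byte form → E0 BD 8F.
U+9816F: 4-byte form → F2 98 85 AF.
U+9F15: 3-byte form → E9 BC 95.
U+6BC5: 3-byte form → E6 AF 85.
U+FD7EA: 4-byte form → F3 BD 9F AA.
U+D114: 3-byte form → ED 84 94.
U+5352B: 4-byte form → F1 93 94 AB.
Concatenated (28 bytes): F0 9F 98 B2 E0 BD 8F F2 98 85 AF E9 BC 95 E6 AF 85 F3 BD 9F AA ED 84 94 F1 93 94 AB.

F0 9F 98 B2 E0 BD 8F F2 98 85 AF E9 BC 95 E6 AF 85 F3 BD 9F AA ED 84 94 F1 93 94 AB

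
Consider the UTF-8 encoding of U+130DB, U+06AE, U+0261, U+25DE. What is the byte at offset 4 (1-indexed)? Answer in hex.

0x9B

1-indexed offset 4 is 0-indexed offset 3.
U+130DB → 4-byte form F0 93 83 9B at offsets 0–3.
Offset 3 falls in char 1's range; it's byte 4 of F0 93 83 9B = 0x9B.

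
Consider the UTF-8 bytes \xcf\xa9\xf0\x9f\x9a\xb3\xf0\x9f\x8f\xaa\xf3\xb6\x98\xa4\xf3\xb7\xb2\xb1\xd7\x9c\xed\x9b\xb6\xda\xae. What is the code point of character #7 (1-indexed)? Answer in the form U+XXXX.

Offset 0: leading byte 0xCF = 11001111 → 2-byte char #1 = CF A9.
Offset 2: leading byte 0xF0 = 11110000 → 4-byte char #2 = F0 9F 9A B3.
Offset 6: leading byte 0xF0 = 11110000 → 4-byte char #3 = F0 9F 8F AA.
Offset 10: leading byte 0xF3 = 11110011 → 4-byte char #4 = F3 B6 98 A4.
Offset 14: leading byte 0xF3 = 11110011 → 4-byte char #5 = F3 B7 B2 B1.
Offset 18: leading byte 0xD7 = 11010111 → 2-byte char #6 = D7 9C.
Offset 20: leading byte 0xED = 11101101 → 3-byte char #7 = ED 9B B6.
Leading byte 0xED = 11101101 matches 1110xxxx → 3-byte sequence.
Byte 1: 0xED = 11101101, payload 1101 (4 bits).
Byte 2: 0x9B = 10011011 (10xxxxxx ✓), payload 011011.
Byte 3: 0xB6 = 10110110 (10xxxxxx ✓), payload 110110.
Concatenate: 1101011011110110 = 0xD6F6 (16 bits → U+D6F6).

U+D6F6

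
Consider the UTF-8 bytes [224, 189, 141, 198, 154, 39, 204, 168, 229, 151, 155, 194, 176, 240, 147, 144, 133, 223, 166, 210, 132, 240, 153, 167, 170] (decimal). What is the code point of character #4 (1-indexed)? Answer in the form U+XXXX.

U+0328

Offset 0: leading byte 0xE0 = 11100000 → 3-byte char #1 = E0 BD 8D.
Offset 3: leading byte 0xC6 = 11000110 → 2-byte char #2 = C6 9A.
Offset 5: leading byte 0x27 = 00100111 → 1-byte char #3 = 27.
Offset 6: leading byte 0xCC = 11001100 → 2-byte char #4 = CC A8.
Leading byte 0xCC = 11001100 matches 110xxxxx → 2-byte sequence.
Byte 1: 0xCC = 11001100, payload 01100 (5 bits).
Byte 2: 0xA8 = 10101000 (10xxxxxx ✓), payload 101000.
Concatenate: 01100101000 = 0x328 (11 bits → U+0328).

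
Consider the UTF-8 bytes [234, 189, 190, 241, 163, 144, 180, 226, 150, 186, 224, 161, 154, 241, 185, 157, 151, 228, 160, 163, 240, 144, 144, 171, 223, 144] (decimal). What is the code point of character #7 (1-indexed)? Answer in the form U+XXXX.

U+1042B

Offset 0: leading byte 0xEA = 11101010 → 3-byte char #1 = EA BD BE.
Offset 3: leading byte 0xF1 = 11110001 → 4-byte char #2 = F1 A3 90 B4.
Offset 7: leading byte 0xE2 = 11100010 → 3-byte char #3 = E2 96 BA.
Offset 10: leading byte 0xE0 = 11100000 → 3-byte char #4 = E0 A1 9A.
Offset 13: leading byte 0xF1 = 11110001 → 4-byte char #5 = F1 B9 9D 97.
Offset 17: leading byte 0xE4 = 11100100 → 3-byte char #6 = E4 A0 A3.
Offset 20: leading byte 0xF0 = 11110000 → 4-byte char #7 = F0 90 90 AB.
Leading byte 0xF0 = 11110000 matches 11110xxx → 4-byte sequence.
Byte 1: 0xF0 = 11110000, payload 000 (3 bits).
Byte 2: 0x90 = 10010000 (10xxxxxx ✓), payload 010000.
Byte 3: 0x90 = 10010000 (10xxxxxx ✓), payload 010000.
Byte 4: 0xAB = 10101011 (10xxxxxx ✓), payload 101011.
Concatenate: 000010000010000101011 = 0x1042B (21 bits → U+1042B).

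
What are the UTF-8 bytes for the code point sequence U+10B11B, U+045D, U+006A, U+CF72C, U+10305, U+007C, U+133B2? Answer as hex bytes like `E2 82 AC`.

U+10B11B: 4-byte form → F4 8B 84 9B.
U+045D: 2-byte form → D1 9D.
U+006A: 1-byte form → 6A.
U+CF72C: 4-byte form → F3 8F 9C AC.
U+10305: 4-byte form → F0 90 8C 85.
U+007C: 1-byte form → 7C.
U+133B2: 4-byte form → F0 93 8E B2.
Concatenated (20 bytes): F4 8B 84 9B D1 9D 6A F3 8F 9C AC F0 90 8C 85 7C F0 93 8E B2.

F4 8B 84 9B D1 9D 6A F3 8F 9C AC F0 90 8C 85 7C F0 93 8E B2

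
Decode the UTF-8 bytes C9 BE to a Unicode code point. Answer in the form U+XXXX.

U+027E

Leading byte 0xC9 = 11001001 matches 110xxxxx → 2-byte sequence.
Byte 1: 0xC9 = 11001001, payload 01001 (5 bits).
Byte 2: 0xBE = 10111110 (10xxxxxx ✓), payload 111110.
Concatenate: 01001111110 = 0x27E (11 bits → U+027E).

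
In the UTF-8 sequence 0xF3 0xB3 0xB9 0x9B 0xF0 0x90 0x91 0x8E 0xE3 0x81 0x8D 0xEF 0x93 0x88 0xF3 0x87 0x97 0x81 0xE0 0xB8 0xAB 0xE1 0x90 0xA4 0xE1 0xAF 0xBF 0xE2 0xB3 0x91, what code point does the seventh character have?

Offset 0: leading byte 0xF3 = 11110011 → 4-byte char #1 = F3 B3 B9 9B.
Offset 4: leading byte 0xF0 = 11110000 → 4-byte char #2 = F0 90 91 8E.
Offset 8: leading byte 0xE3 = 11100011 → 3-byte char #3 = E3 81 8D.
Offset 11: leading byte 0xEF = 11101111 → 3-byte char #4 = EF 93 88.
Offset 14: leading byte 0xF3 = 11110011 → 4-byte char #5 = F3 87 97 81.
Offset 18: leading byte 0xE0 = 11100000 → 3-byte char #6 = E0 B8 AB.
Offset 21: leading byte 0xE1 = 11100001 → 3-byte char #7 = E1 90 A4.
Leading byte 0xE1 = 11100001 matches 1110xxxx → 3-byte sequence.
Byte 1: 0xE1 = 11100001, payload 0001 (4 bits).
Byte 2: 0x90 = 10010000 (10xxxxxx ✓), payload 010000.
Byte 3: 0xA4 = 10100100 (10xxxxxx ✓), payload 100100.
Concatenate: 0001010000100100 = 0x1424 (16 bits → U+1424).

U+1424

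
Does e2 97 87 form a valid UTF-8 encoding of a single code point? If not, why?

valid

Leading byte 0xE2 = 11100010 → 3-byte form.
Continuation bytes 0x97=10010111, 0x87=10000111 all match 10xxxxxx.
Decoded value 0x25C7 is ≥ 0x800 (shortest form) and not a surrogate.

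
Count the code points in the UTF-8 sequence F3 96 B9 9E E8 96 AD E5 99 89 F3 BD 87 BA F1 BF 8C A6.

5

Byte at offset 0: 0xF3 = 11110011 → 4-byte char (#1). Advance 4.
Byte at offset 4: 0xE8 = 11101000 → 3-byte char (#2). Advance 3.
Byte at offset 7: 0xE5 = 11100101 → 3-byte char (#3). Advance 3.
Byte at offset 10: 0xF3 = 11110011 → 4-byte char (#4). Advance 4.
Byte at offset 14: 0xF1 = 11110001 → 4-byte char (#5). Advance 4.
Reached end at offset 18 after 5 code points.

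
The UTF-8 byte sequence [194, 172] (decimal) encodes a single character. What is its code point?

U+00AC

Leading byte 0xC2 = 11000010 matches 110xxxxx → 2-byte sequence.
Byte 1: 0xC2 = 11000010, payload 00010 (5 bits).
Byte 2: 0xAC = 10101100 (10xxxxxx ✓), payload 101100.
Concatenate: 00010101100 = 0xAC (11 bits → U+00AC).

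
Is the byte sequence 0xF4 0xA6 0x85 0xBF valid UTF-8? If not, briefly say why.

invalid (encodes a value above U+10FFFF)

Leading byte 0xF4 = 11110100 → 4-byte form.
Payload = 0x12617F, which exceeds U+10FFFF, the maximum Unicode code point. (Leading bytes F5–FF, or F4 followed by ≥ 0x90, are invalid.)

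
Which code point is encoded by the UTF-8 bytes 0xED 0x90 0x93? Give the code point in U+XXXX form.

Leading byte 0xED = 11101101 matches 1110xxxx → 3-byte sequence.
Byte 1: 0xED = 11101101, payload 1101 (4 bits).
Byte 2: 0x90 = 10010000 (10xxxxxx ✓), payload 010000.
Byte 3: 0x93 = 10010011 (10xxxxxx ✓), payload 010011.
Concatenate: 1101010000010011 = 0xD413 (16 bits → U+D413).

U+D413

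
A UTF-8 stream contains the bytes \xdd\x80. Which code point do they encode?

Leading byte 0xDD = 11011101 matches 110xxxxx → 2-byte sequence.
Byte 1: 0xDD = 11011101, payload 11101 (5 bits).
Byte 2: 0x80 = 10000000 (10xxxxxx ✓), payload 000000.
Concatenate: 11101000000 = 0x740 (11 bits → U+0740).

U+0740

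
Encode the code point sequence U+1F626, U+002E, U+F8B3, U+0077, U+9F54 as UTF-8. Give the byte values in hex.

U+1F626: 4-byte form → F0 9F 98 A6.
U+002E: 1-byte form → 2E.
U+F8B3: 3-byte form → EF A2 B3.
U+0077: 1-byte form → 77.
U+9F54: 3-byte form → E9 BD 94.
Concatenated (12 bytes): F0 9F 98 A6 2E EF A2 B3 77 E9 BD 94.

F0 9F 98 A6 2E EF A2 B3 77 E9 BD 94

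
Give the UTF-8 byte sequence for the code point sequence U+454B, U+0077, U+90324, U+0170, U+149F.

U+454B: 3-byte form → E4 95 8B.
U+0077: 1-byte form → 77.
U+90324: 4-byte form → F2 90 8C A4.
U+0170: 2-byte form → C5 B0.
U+149F: 3-byte form → E1 92 9F.
Concatenated (13 bytes): E4 95 8B 77 F2 90 8C A4 C5 B0 E1 92 9F.

E4 95 8B 77 F2 90 8C A4 C5 B0 E1 92 9F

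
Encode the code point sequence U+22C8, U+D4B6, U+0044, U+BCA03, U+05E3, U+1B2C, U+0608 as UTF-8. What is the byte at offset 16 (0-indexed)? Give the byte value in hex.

0xD8

U+22C8 → 3-byte form E2 8B 88 at offsets 0–2.
U+D4B6 → 3-byte form ED 92 B6 at offsets 3–5.
U+0044 → 1-byte form 44 at offsets 6–6.
U+BCA03 → 4-byte form F2 BC A8 83 at offsets 7–10.
U+05E3 → 2-byte form D7 A3 at offsets 11–12.
U+1B2C → 3-byte form E1 AC AC at offsets 13–15.
U+0608 → 2-byte form D8 88 at offsets 16–17.
Offset 16 falls in char 7's range; it's byte 1 of D8 88 = 0xD8.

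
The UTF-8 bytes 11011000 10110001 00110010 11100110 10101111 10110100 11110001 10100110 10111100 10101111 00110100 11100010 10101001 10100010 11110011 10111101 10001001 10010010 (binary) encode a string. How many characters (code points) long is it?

Byte at offset 0: 0xD8 = 11011000 → 2-byte char (#1). Advance 2.
Byte at offset 2: 0x32 = 00110010 → 1-byte char (#2). Advance 1.
Byte at offset 3: 0xE6 = 11100110 → 3-byte char (#3). Advance 3.
Byte at offset 6: 0xF1 = 11110001 → 4-byte char (#4). Advance 4.
Byte at offset 10: 0x34 = 00110100 → 1-byte char (#5). Advance 1.
Byte at offset 11: 0xE2 = 11100010 → 3-byte char (#6). Advance 3.
Byte at offset 14: 0xF3 = 11110011 → 4-byte char (#7). Advance 4.
Reached end at offset 18 after 7 code points.

7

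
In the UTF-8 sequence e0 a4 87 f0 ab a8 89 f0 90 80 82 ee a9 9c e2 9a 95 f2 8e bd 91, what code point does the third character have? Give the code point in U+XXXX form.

Offset 0: leading byte 0xE0 = 11100000 → 3-byte char #1 = E0 A4 87.
Offset 3: leading byte 0xF0 = 11110000 → 4-byte char #2 = F0 AB A8 89.
Offset 7: leading byte 0xF0 = 11110000 → 4-byte char #3 = F0 90 80 82.
Leading byte 0xF0 = 11110000 matches 11110xxx → 4-byte sequence.
Byte 1: 0xF0 = 11110000, payload 000 (3 bits).
Byte 2: 0x90 = 10010000 (10xxxxxx ✓), payload 010000.
Byte 3: 0x80 = 10000000 (10xxxxxx ✓), payload 000000.
Byte 4: 0x82 = 10000010 (10xxxxxx ✓), payload 000010.
Concatenate: 000010000000000000010 = 0x10002 (21 bits → U+10002).

U+10002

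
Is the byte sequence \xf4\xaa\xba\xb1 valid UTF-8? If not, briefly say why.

Leading byte 0xF4 = 11110100 → 4-byte form.
Payload = 0x12AEB1, which exceeds U+10FFFF, the maximum Unicode code point. (Leading bytes F5–FF, or F4 followed by ≥ 0x90, are invalid.)

invalid (encodes a value above U+10FFFF)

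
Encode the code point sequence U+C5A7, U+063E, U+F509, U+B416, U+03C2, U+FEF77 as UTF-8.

EC 96 A7 D8 BE EF 94 89 EB 90 96 CF 82 F3 BE BD B7

U+C5A7: 3-byte form → EC 96 A7.
U+063E: 2-byte form → D8 BE.
U+F509: 3-byte form → EF 94 89.
U+B416: 3-byte form → EB 90 96.
U+03C2: 2-byte form → CF 82.
U+FEF77: 4-byte form → F3 BE BD B7.
Concatenated (17 bytes): EC 96 A7 D8 BE EF 94 89 EB 90 96 CF 82 F3 BE BD B7.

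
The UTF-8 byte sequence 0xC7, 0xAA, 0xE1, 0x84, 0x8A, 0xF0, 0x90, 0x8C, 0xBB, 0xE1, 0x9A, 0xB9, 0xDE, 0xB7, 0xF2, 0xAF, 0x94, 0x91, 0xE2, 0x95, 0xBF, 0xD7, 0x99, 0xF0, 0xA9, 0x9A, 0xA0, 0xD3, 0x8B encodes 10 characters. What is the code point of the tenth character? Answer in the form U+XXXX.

Offset 0: leading byte 0xC7 = 11000111 → 2-byte char #1 = C7 AA.
Offset 2: leading byte 0xE1 = 11100001 → 3-byte char #2 = E1 84 8A.
Offset 5: leading byte 0xF0 = 11110000 → 4-byte char #3 = F0 90 8C BB.
Offset 9: leading byte 0xE1 = 11100001 → 3-byte char #4 = E1 9A B9.
Offset 12: leading byte 0xDE = 11011110 → 2-byte char #5 = DE B7.
Offset 14: leading byte 0xF2 = 11110010 → 4-byte char #6 = F2 AF 94 91.
Offset 18: leading byte 0xE2 = 11100010 → 3-byte char #7 = E2 95 BF.
Offset 21: leading byte 0xD7 = 11010111 → 2-byte char #8 = D7 99.
Offset 23: leading byte 0xF0 = 11110000 → 4-byte char #9 = F0 A9 9A A0.
Offset 27: leading byte 0xD3 = 11010011 → 2-byte char #10 = D3 8B.
Leading byte 0xD3 = 11010011 matches 110xxxxx → 2-byte sequence.
Byte 1: 0xD3 = 11010011, payload 10011 (5 bits).
Byte 2: 0x8B = 10001011 (10xxxxxx ✓), payload 001011.
Concatenate: 10011001011 = 0x4CB (11 bits → U+04CB).

U+04CB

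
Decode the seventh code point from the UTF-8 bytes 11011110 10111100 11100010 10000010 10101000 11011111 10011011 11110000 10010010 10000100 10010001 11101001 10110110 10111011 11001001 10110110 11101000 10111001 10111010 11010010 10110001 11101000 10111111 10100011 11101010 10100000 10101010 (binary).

U+8E7A

Offset 0: leading byte 0xDE = 11011110 → 2-byte char #1 = DE BC.
Offset 2: leading byte 0xE2 = 11100010 → 3-byte char #2 = E2 82 A8.
Offset 5: leading byte 0xDF = 11011111 → 2-byte char #3 = DF 9B.
Offset 7: leading byte 0xF0 = 11110000 → 4-byte char #4 = F0 92 84 91.
Offset 11: leading byte 0xE9 = 11101001 → 3-byte char #5 = E9 B6 BB.
Offset 14: leading byte 0xC9 = 11001001 → 2-byte char #6 = C9 B6.
Offset 16: leading byte 0xE8 = 11101000 → 3-byte char #7 = E8 B9 BA.
Leading byte 0xE8 = 11101000 matches 1110xxxx → 3-byte sequence.
Byte 1: 0xE8 = 11101000, payload 1000 (4 bits).
Byte 2: 0xB9 = 10111001 (10xxxxxx ✓), payload 111001.
Byte 3: 0xBA = 10111010 (10xxxxxx ✓), payload 111010.
Concatenate: 1000111001111010 = 0x8E7A (16 bits → U+8E7A).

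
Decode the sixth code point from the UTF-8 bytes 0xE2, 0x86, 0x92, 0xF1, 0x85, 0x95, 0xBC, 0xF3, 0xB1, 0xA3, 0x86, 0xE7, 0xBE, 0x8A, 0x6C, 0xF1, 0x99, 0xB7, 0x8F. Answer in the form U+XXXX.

U+59DCF

Offset 0: leading byte 0xE2 = 11100010 → 3-byte char #1 = E2 86 92.
Offset 3: leading byte 0xF1 = 11110001 → 4-byte char #2 = F1 85 95 BC.
Offset 7: leading byte 0xF3 = 11110011 → 4-byte char #3 = F3 B1 A3 86.
Offset 11: leading byte 0xE7 = 11100111 → 3-byte char #4 = E7 BE 8A.
Offset 14: leading byte 0x6C = 01101100 → 1-byte char #5 = 6C.
Offset 15: leading byte 0xF1 = 11110001 → 4-byte char #6 = F1 99 B7 8F.
Leading byte 0xF1 = 11110001 matches 11110xxx → 4-byte sequence.
Byte 1: 0xF1 = 11110001, payload 001 (3 bits).
Byte 2: 0x99 = 10011001 (10xxxxxx ✓), payload 011001.
Byte 3: 0xB7 = 10110111 (10xxxxxx ✓), payload 110111.
Byte 4: 0x8F = 10001111 (10xxxxxx ✓), payload 001111.
Concatenate: 001011001110111001111 = 0x59DCF (21 bits → U+59DCF).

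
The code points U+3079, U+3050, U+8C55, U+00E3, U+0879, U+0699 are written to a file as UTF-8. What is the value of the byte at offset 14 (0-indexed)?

U+3079 → 3-byte form E3 81 B9 at offsets 0–2.
U+3050 → 3-byte form E3 81 90 at offsets 3–5.
U+8C55 → 3-byte form E8 B1 95 at offsets 6–8.
U+00E3 → 2-byte form C3 A3 at offsets 9–10.
U+0879 → 3-byte form E0 A1 B9 at offsets 11–13.
U+0699 → 2-byte form DA 99 at offsets 14–15.
Offset 14 falls in char 6's range; it's byte 1 of DA 99 = 0xDA.

0xDA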